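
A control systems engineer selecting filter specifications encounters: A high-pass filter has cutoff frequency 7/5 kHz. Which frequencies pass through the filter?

A high-pass filter passes all frequencies above the cutoff frequency 7/5 kHz and attenuates lower frequencies.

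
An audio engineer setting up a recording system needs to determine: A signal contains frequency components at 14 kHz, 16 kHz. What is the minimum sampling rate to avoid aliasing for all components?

The highest frequency component is f_max = 16 kHz.
Nyquist rate = 2 * f_max = 2 * 16 kHz = 32 kHz.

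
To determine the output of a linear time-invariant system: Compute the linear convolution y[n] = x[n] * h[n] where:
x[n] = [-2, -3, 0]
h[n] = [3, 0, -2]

y[n] = sum_k x[k]*h[n-k]. Output length = len(x) + len(h) - 1 = 3 + 3 - 1 = 5.
y[0] = -2*3 = -6
y[1] = -3*3 + -2*0 = -9
y[2] = 0*3 + -3*0 + -2*-2 = 4
y[3] = 0*0 + -3*-2 = 6
y[4] = 0*-2 = 0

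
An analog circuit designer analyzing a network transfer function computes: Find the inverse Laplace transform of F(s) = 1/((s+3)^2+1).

Standard pair: w/((s+a)^2+w^2) <-> e^(-at)*sin(wt)*u(t)
With a=3, w=1: f(t) = e^(-3t)*sin(t)*u(t)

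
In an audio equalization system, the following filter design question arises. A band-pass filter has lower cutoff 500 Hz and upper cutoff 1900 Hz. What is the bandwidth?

Bandwidth = f_high - f_low
= 1900 Hz - 500 Hz = 1400 Hz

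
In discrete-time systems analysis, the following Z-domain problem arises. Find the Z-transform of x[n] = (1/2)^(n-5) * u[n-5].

Time-shifting property: if X(z) = Z{x[n]}, then Z{x[n-d]} = z^(-d) * X(z)
X(z) = z/(z - 1/2) for x[n] = (1/2)^n * u[n]
Z{x[n-5]} = z^(-5) * z/(z - 1/2) = z^(-4)/(z - 1/2)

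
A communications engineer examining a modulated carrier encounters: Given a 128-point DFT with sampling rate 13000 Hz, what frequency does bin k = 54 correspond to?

The frequency of DFT bin k is: f_k = k * f_s / N
f_54 = 54 * 13000 / 128 = 43875/8 Hz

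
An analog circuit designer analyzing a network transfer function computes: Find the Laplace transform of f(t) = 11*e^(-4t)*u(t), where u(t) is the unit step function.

Standard Laplace transform pair:
e^(-at)*u(t) <-> 1/(s+a)
With a = 4: L{11*e^(-4t)*u(t)} = 11/(s+4), ROC: Re(s) > -4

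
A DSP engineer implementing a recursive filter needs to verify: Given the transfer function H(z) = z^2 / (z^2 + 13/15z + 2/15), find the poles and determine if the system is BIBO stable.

Poles are roots of the denominator: z^2 + 13/15z + 2/15 = 0.
Quadratic formula: z = [-(13/15) +/- sqrt((13/15)^2 - 4*(2/15))] / 2
Discriminant = 169/225 - 8/15 = 49/225; sqrt = 7/15.
z = (-13/15 +/- 7/15) / 2 => z = -1/5 or z = -2/3.
|p1| = 2/3, |p2| = 1/5.
For BIBO stability, all poles must lie inside the unit circle (|p| < 1).
System is STABLE since both |p| < 1.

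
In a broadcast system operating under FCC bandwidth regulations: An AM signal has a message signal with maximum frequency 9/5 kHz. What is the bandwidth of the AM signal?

In AM (double-sideband), the bandwidth is twice the message frequency.
BW = 2 * f_m = 2 * 9/5 kHz = 18/5 kHz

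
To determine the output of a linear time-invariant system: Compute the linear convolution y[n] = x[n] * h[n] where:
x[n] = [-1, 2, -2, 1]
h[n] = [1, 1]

y[n] = sum_k x[k]*h[n-k]. Output length = len(x) + len(h) - 1 = 4 + 2 - 1 = 5.
y[0] = -1*1 = -1
y[1] = 2*1 + -1*1 = 1
y[2] = -2*1 + 2*1 = 0
y[3] = 1*1 + -2*1 = -1
y[4] = 1*1 = 1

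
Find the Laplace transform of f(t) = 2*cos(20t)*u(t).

Standard pair: cos(wt)*u(t) <-> s/(s^2+w^2)
With w = 20: L{2*cos(20t)*u(t)} = 2s/(s^2+400)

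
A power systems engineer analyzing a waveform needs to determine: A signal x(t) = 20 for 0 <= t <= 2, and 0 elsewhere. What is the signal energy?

Energy = integral of |x(t)|^2 dt over the signal duration
= 20^2 * 2 = 400 * 2 = 800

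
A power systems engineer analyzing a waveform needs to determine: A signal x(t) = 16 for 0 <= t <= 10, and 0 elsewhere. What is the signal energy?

Energy = integral of |x(t)|^2 dt over the signal duration
= 16^2 * 10 = 256 * 10 = 2560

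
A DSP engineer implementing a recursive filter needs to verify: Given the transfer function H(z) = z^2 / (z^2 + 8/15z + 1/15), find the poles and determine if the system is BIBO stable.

Poles are roots of the denominator: z^2 + 8/15z + 1/15 = 0.
Quadratic formula: z = [-(8/15) +/- sqrt((8/15)^2 - 4*(1/15))] / 2
Discriminant = 64/225 - 4/15 = 4/225; sqrt = 2/15.
z = (-8/15 +/- 2/15) / 2 => z = -1/5 or z = -1/3.
|p1| = 1/3, |p2| = 1/5.
For BIBO stability, all poles must lie inside the unit circle (|p| < 1).
System is STABLE since both |p| < 1.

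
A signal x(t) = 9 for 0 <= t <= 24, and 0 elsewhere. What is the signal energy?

Energy = integral of |x(t)|^2 dt over the signal duration
= 9^2 * 24 = 81 * 24 = 1944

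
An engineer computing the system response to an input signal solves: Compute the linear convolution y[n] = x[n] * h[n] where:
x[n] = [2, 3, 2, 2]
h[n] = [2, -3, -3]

y[n] = sum_k x[k]*h[n-k]. Output length = len(x) + len(h) - 1 = 4 + 3 - 1 = 6.
y[0] = 2*2 = 4
y[1] = 3*2 + 2*-3 = 0
y[2] = 2*2 + 3*-3 + 2*-3 = -11
y[3] = 2*2 + 2*-3 + 3*-3 = -11
y[4] = 2*-3 + 2*-3 = -12
y[5] = 2*-3 = -6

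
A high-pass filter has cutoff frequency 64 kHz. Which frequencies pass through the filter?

A high-pass filter passes all frequencies above the cutoff frequency 64 kHz and attenuates lower frequencies.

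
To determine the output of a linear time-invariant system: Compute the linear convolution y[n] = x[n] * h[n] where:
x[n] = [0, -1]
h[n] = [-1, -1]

y[n] = sum_k x[k]*h[n-k]. Output length = len(x) + len(h) - 1 = 2 + 2 - 1 = 3.
y[0] = 0*-1 = 0
y[1] = -1*-1 + 0*-1 = 1
y[2] = -1*-1 = 1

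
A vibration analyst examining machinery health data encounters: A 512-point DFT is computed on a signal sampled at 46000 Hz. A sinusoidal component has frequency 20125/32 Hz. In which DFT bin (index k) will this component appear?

DFT frequency resolution = f_s/N = 46000/512 = 2875/32 Hz
Bin index k = f_signal / resolution = 20125/32 / 2875/32 = 7
The signal frequency 20125/32 Hz falls in DFT bin k = 7.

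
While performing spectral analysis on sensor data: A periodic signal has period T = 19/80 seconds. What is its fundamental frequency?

The fundamental frequency is the reciprocal of the period.
f = 1/T = 1/(19/80) = 80/19 Hz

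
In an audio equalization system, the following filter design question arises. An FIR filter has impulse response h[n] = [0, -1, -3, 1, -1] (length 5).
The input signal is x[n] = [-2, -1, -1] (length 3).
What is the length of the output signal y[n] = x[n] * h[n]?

For linear convolution, the output length is:
len(y) = len(x) + len(h) - 1 = 3 + 5 - 1 = 7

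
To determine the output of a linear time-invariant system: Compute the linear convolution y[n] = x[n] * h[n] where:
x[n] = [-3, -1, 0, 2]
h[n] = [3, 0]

y[n] = sum_k x[k]*h[n-k]. Output length = len(x) + len(h) - 1 = 4 + 2 - 1 = 5.
y[0] = -3*3 = -9
y[1] = -1*3 + -3*0 = -3
y[2] = 0*3 + -1*0 = 0
y[3] = 2*3 + 0*0 = 6
y[4] = 2*0 = 0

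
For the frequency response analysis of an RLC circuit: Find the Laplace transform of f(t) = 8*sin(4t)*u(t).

Standard pair: sin(wt)*u(t) <-> w/(s^2+w^2)
With w = 4: L{8*sin(4t)*u(t)} = 32/(s^2+16)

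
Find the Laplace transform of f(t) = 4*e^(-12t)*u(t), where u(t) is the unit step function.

Standard Laplace transform pair:
e^(-at)*u(t) <-> 1/(s+a)
With a = 12: L{4*e^(-12t)*u(t)} = 4/(s+12), ROC: Re(s) > -12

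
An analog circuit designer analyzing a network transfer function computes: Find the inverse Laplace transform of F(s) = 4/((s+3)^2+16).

Standard pair: w/((s+a)^2+w^2) <-> e^(-at)*sin(wt)*u(t)
With a=3, w=4: f(t) = e^(-3t)*sin(4t)*u(t)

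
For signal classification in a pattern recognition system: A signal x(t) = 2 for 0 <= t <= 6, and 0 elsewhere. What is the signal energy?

Energy = integral of |x(t)|^2 dt over the signal duration
= 2^2 * 6 = 4 * 6 = 24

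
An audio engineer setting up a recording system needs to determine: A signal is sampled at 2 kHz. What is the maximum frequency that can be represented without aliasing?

The maximum frequency that can be represented without aliasing
is the Nyquist frequency: f_max = f_s / 2 = 2 kHz / 2 = 1 kHz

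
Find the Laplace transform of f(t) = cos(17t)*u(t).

Standard pair: cos(wt)*u(t) <-> s/(s^2+w^2)
With w = 17: L{cos(17t)*u(t)} = s/(s^2+289)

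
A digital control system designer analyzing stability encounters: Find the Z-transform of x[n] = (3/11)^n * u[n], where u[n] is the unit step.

The Z-transform of a^n * u[n] is z/(z-a) for |z| > |a|.
Here a = 3/11, so X(z) = z/(z - (3/11)) = 11z/(11z - 3)
ROC: |z| > 3/11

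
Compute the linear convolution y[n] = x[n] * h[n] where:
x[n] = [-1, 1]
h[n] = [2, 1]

y[n] = sum_k x[k]*h[n-k]. Output length = len(x) + len(h) - 1 = 2 + 2 - 1 = 3.
y[0] = -1*2 = -2
y[1] = 1*2 + -1*1 = 1
y[2] = 1*1 = 1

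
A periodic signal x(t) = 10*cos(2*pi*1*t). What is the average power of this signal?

Average power of A*cos(wt) is A^2/2.
P = 10^2 / 2 = 100/2 = 50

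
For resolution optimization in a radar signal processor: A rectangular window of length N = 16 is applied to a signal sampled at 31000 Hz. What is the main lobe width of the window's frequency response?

For a rectangular window of length N,
the main lobe width in frequency is 2*f_s/N.
= 2*31000/16 = 3875 Hz
This determines the minimum frequency separation for resolving two sinusoids.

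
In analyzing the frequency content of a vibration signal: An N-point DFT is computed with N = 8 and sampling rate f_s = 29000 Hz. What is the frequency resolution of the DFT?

DFT frequency resolution = f_s / N
= 29000 / 8 = 3625 Hz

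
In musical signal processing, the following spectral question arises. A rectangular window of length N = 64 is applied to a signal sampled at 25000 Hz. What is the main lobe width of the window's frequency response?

For a rectangular window of length N,
the main lobe width in frequency is 2*f_s/N.
= 2*25000/64 = 3125/4 Hz
This determines the minimum frequency separation for resolving two sinusoids.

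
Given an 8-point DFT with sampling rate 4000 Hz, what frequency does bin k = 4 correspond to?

The frequency of DFT bin k is: f_k = k * f_s / N
f_4 = 4 * 4000 / 8 = 2000 Hz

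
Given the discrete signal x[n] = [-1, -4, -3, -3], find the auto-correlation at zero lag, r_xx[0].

The auto-correlation at zero lag r_xx[0] equals the signal energy.
r_xx[0] = sum of x[n]^2 = (-1)^2 + (-4)^2 + (-3)^2 + (-3)^2
= 1 + 16 + 9 + 9 = 35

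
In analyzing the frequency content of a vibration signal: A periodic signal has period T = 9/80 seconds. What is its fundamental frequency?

The fundamental frequency is the reciprocal of the period.
f = 1/T = 1/(9/80) = 80/9 Hz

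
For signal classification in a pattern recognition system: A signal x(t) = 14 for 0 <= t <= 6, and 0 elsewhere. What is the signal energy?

Energy = integral of |x(t)|^2 dt over the signal duration
= 14^2 * 6 = 196 * 6 = 1176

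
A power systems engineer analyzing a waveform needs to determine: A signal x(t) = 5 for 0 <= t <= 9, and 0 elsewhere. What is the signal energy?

Energy = integral of |x(t)|^2 dt over the signal duration
= 5^2 * 9 = 25 * 9 = 225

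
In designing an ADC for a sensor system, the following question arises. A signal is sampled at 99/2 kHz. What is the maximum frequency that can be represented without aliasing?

The maximum frequency that can be represented without aliasing
is the Nyquist frequency: f_max = f_s / 2 = 99/2 kHz / 2 = 99/4 kHz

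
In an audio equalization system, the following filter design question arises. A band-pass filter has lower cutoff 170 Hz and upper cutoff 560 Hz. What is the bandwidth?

Bandwidth = f_high - f_low
= 560 Hz - 170 Hz = 390 Hz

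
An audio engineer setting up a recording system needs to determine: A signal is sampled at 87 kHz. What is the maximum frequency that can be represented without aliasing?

The maximum frequency that can be represented without aliasing
is the Nyquist frequency: f_max = f_s / 2 = 87 kHz / 2 = 87/2 kHz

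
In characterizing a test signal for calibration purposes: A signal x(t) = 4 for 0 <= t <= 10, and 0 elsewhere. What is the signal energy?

Energy = integral of |x(t)|^2 dt over the signal duration
= 4^2 * 10 = 16 * 10 = 160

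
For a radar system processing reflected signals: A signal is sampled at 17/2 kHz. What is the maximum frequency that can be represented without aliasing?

The maximum frequency that can be represented without aliasing
is the Nyquist frequency: f_max = f_s / 2 = 17/2 kHz / 2 = 17/4 kHz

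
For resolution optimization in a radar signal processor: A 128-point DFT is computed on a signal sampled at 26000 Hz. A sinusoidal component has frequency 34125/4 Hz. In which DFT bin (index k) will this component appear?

DFT frequency resolution = f_s/N = 26000/128 = 1625/8 Hz
Bin index k = f_signal / resolution = 34125/4 / 1625/8 = 42
The signal frequency 34125/4 Hz falls in DFT bin k = 42.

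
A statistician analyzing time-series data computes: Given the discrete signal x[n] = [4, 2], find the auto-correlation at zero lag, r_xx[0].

The auto-correlation at zero lag r_xx[0] equals the signal energy.
r_xx[0] = sum of x[n]^2 = 4^2 + 2^2
= 16 + 4 = 20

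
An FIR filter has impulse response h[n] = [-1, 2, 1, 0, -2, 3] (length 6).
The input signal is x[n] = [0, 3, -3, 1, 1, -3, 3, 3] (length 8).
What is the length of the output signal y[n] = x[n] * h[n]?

For linear convolution, the output length is:
len(y) = len(x) + len(h) - 1 = 8 + 6 - 1 = 13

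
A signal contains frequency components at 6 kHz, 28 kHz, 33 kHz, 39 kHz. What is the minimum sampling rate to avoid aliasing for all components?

The highest frequency component is f_max = 39 kHz.
Nyquist rate = 2 * f_max = 2 * 39 kHz = 78 kHz.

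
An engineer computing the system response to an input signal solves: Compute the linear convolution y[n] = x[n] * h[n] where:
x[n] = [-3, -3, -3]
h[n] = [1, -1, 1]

y[n] = sum_k x[k]*h[n-k]. Output length = len(x) + len(h) - 1 = 3 + 3 - 1 = 5.
y[0] = -3*1 = -3
y[1] = -3*1 + -3*-1 = 0
y[2] = -3*1 + -3*-1 + -3*1 = -3
y[3] = -3*-1 + -3*1 = 0
y[4] = -3*1 = -3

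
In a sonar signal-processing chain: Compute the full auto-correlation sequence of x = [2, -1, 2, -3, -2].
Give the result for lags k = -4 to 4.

r_xx[k] = sum_m x[m]*x[m+k], indexed from 0, for k = -4 to 4:
  r_xx[-4] = x[4]*x[0] = -4
  r_xx[-3] = x[3]*x[0] + x[4]*x[1] = -4
  r_xx[-2] = x[2]*x[0] + x[3]*x[1] + x[4]*x[2] = 3
  r_xx[-1] = x[1]*x[0] + x[2]*x[1] + x[3]*x[2] + x[4]*x[3] = -4
  r_xx[0] = x[0]*x[0] + x[1]*x[1] + x[2]*x[2] + x[3]*x[3] + x[4]*x[4] = 22
  r_xx[1] = x[0]*x[1] + x[1]*x[2] + x[2]*x[3] + x[3]*x[4] = -4
  r_xx[2] = x[0]*x[2] + x[1]*x[3] + x[2]*x[4] = 3
  r_xx[3] = x[0]*x[3] + x[1]*x[4] = -4
  r_xx[4] = x[0]*x[4] = -4
r_xx = [-4, -4, 3, -4, 22, -4, 3, -4, -4]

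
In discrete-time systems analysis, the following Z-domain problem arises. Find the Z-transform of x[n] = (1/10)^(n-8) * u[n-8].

Time-shifting property: if X(z) = Z{x[n]}, then Z{x[n-d]} = z^(-d) * X(z)
X(z) = z/(z - 1/10) for x[n] = (1/10)^n * u[n]
Z{x[n-8]} = z^(-8) * z/(z - 1/10) = z^(-7)/(z - 1/10)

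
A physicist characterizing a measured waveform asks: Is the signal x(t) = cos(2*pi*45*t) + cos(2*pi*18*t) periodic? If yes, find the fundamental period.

f1 = 45 Hz, f2 = 18 Hz
Period T1 = 1/45, T2 = 1/18
Ratio T1/T2 = 18/45, which is rational.
The signal is periodic with fundamental period T = 1/GCD(45,18) = 1/9 s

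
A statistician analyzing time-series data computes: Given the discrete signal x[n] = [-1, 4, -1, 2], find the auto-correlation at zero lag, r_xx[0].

The auto-correlation at zero lag r_xx[0] equals the signal energy.
r_xx[0] = sum of x[n]^2 = (-1)^2 + 4^2 + (-1)^2 + 2^2
= 1 + 16 + 1 + 4 = 22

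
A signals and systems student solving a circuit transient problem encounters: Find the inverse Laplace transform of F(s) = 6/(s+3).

Standard pair: k/(s+a) <-> k*e^(-at)*u(t)
With k=6, a=3: f(t) = 6*e^(-3t)*u(t)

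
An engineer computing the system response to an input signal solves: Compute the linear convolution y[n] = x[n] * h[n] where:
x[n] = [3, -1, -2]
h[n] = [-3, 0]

y[n] = sum_k x[k]*h[n-k]. Output length = len(x) + len(h) - 1 = 3 + 2 - 1 = 4.
y[0] = 3*-3 = -9
y[1] = -1*-3 + 3*0 = 3
y[2] = -2*-3 + -1*0 = 6
y[3] = -2*0 = 0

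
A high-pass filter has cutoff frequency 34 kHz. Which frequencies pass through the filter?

A high-pass filter passes all frequencies above the cutoff frequency 34 kHz and attenuates lower frequencies.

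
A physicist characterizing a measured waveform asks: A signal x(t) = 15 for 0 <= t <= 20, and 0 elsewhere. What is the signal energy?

Energy = integral of |x(t)|^2 dt over the signal duration
= 15^2 * 20 = 225 * 20 = 4500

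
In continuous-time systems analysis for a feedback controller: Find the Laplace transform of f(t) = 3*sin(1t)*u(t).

Standard pair: sin(wt)*u(t) <-> w/(s^2+w^2)
With w = 1: L{3*sin(1t)*u(t)} = 3/(s^2+1)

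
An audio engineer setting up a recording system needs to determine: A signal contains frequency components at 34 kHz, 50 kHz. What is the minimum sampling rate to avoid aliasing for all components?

The highest frequency component is f_max = 50 kHz.
Nyquist rate = 2 * f_max = 2 * 50 kHz = 100 kHz.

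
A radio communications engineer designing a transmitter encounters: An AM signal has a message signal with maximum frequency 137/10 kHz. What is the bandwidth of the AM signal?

In AM (double-sideband), the bandwidth is twice the message frequency.
BW = 2 * f_m = 2 * 137/10 kHz = 137/5 kHz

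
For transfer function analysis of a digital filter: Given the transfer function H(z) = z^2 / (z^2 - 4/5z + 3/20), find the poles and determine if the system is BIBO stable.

Poles are roots of the denominator: z^2 - 4/5z + 3/20 = 0.
Quadratic formula: z = [-(-4/5) +/- sqrt((-4/5)^2 - 4*(3/20))] / 2
Discriminant = 16/25 - 3/5 = 1/25; sqrt = 1/5.
z = (4/5 +/- 1/5) / 2 => z = 1/2 or z = 3/10.
|p1| = 1/2, |p2| = 3/10.
For BIBO stability, all poles must lie inside the unit circle (|p| < 1).
System is STABLE since both |p| < 1.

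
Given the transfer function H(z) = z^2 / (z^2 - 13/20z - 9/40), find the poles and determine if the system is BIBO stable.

Poles are roots of the denominator: z^2 - 13/20z - 9/40 = 0.
Quadratic formula: z = [-(-13/20) +/- sqrt((-13/20)^2 - 4*(-9/40))] / 2
Discriminant = 169/400 + 9/10 = 529/400; sqrt = 23/20.
z = (13/20 +/- 23/20) / 2 => z = 9/10 or z = -1/4.
|p1| = 9/10, |p2| = 1/4.
For BIBO stability, all poles must lie inside the unit circle (|p| < 1).
System is STABLE since both |p| < 1.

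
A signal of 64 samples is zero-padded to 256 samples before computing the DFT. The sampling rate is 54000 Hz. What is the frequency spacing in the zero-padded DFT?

Original DFT: N = 64, resolution = f_s/N = 54000/64 = 3375/4 Hz
Zero-padded DFT: N = 256, resolution = f_s/N = 54000/256 = 3375/16 Hz
Zero-padding interpolates the spectrum (finer frequency grid)
but does NOT improve the true spectral resolution (ability to resolve close frequencies).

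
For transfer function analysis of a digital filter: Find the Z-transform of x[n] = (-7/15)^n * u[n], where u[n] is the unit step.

The Z-transform of a^n * u[n] is z/(z-a) for |z| > |a|.
Here a = -7/15, so X(z) = z/(z - (-7/15)) = 15z/(15z + 7)
ROC: |z| > 7/15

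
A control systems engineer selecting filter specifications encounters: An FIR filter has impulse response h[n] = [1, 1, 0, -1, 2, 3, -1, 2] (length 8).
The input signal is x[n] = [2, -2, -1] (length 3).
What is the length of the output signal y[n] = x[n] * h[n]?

For linear convolution, the output length is:
len(y) = len(x) + len(h) - 1 = 3 + 8 - 1 = 10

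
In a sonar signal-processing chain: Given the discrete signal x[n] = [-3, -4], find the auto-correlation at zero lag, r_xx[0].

The auto-correlation at zero lag r_xx[0] equals the signal energy.
r_xx[0] = sum of x[n]^2 = (-3)^2 + (-4)^2
= 9 + 16 = 25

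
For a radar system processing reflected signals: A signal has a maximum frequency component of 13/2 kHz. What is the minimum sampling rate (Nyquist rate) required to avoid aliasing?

By the Nyquist-Shannon sampling theorem,
the minimum sampling rate (Nyquist rate) must be at least 2 * f_max.
Nyquist rate = 2 * 13/2 kHz = 13 kHz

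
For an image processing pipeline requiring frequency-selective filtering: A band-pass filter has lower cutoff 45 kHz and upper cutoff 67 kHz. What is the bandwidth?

Bandwidth = f_high - f_low
= 67 kHz - 45 kHz = 22 kHz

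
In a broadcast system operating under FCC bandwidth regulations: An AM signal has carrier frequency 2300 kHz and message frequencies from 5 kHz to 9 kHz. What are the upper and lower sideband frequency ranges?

Upper sideband (USB) = fc + [fm_low, fm_high] = 2300 + [5, 9] = [2305, 2309] kHz
Lower sideband (LSB) = fc - [fm_high, fm_low] = 2300 - [9, 5] = [2291, 2295] kHz
Total occupied spectrum: 2291 kHz to 2309 kHz (plus carrier at 2300 kHz)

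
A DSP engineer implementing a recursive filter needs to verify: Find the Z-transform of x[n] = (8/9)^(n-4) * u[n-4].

Time-shifting property: if X(z) = Z{x[n]}, then Z{x[n-d]} = z^(-d) * X(z)
X(z) = z/(z - 8/9) for x[n] = (8/9)^n * u[n]
Z{x[n-4]} = z^(-4) * z/(z - 8/9) = z^(-3)/(z - 8/9)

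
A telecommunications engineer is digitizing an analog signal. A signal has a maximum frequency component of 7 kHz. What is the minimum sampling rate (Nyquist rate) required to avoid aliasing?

By the Nyquist-Shannon sampling theorem,
the minimum sampling rate (Nyquist rate) must be at least 2 * f_max.
Nyquist rate = 2 * 7 kHz = 14 kHz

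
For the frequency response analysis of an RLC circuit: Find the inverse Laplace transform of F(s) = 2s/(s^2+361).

Standard pair: s/(s^2+w^2) <-> cos(wt)*u(t)
With k=2, w=19: f(t) = 2*cos(19t)*u(t)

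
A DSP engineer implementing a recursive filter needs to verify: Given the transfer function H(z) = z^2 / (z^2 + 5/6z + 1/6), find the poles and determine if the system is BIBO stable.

Poles are roots of the denominator: z^2 + 5/6z + 1/6 = 0.
Quadratic formula: z = [-(5/6) +/- sqrt((5/6)^2 - 4*(1/6))] / 2
Discriminant = 25/36 - 2/3 = 1/36; sqrt = 1/6.
z = (-5/6 +/- 1/6) / 2 => z = -1/3 or z = -1/2.
|p1| = 1/3, |p2| = 1/2.
For BIBO stability, all poles must lie inside the unit circle (|p| < 1).
System is STABLE since both |p| < 1.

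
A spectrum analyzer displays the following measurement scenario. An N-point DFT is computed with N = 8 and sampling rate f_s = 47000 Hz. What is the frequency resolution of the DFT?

DFT frequency resolution = f_s / N
= 47000 / 8 = 5875 Hz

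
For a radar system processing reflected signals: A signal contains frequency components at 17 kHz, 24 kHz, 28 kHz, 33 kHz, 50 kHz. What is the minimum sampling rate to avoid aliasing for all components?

The highest frequency component is f_max = 50 kHz.
Nyquist rate = 2 * f_max = 2 * 50 kHz = 100 kHz.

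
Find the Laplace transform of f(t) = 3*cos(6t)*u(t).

Standard pair: cos(wt)*u(t) <-> s/(s^2+w^2)
With w = 6: L{3*cos(6t)*u(t)} = 3s/(s^2+36)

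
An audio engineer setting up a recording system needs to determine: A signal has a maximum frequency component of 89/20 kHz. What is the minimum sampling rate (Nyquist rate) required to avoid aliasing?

By the Nyquist-Shannon sampling theorem,
the minimum sampling rate (Nyquist rate) must be at least 2 * f_max.
Nyquist rate = 2 * 89/20 kHz = 89/10 kHz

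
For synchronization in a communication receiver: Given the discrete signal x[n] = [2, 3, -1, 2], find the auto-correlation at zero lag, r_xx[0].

The auto-correlation at zero lag r_xx[0] equals the signal energy.
r_xx[0] = sum of x[n]^2 = 2^2 + 3^2 + (-1)^2 + 2^2
= 4 + 9 + 1 + 4 = 18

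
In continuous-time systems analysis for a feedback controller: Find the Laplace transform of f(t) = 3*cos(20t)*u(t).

Standard pair: cos(wt)*u(t) <-> s/(s^2+w^2)
With w = 20: L{3*cos(20t)*u(t)} = 3s/(s^2+400)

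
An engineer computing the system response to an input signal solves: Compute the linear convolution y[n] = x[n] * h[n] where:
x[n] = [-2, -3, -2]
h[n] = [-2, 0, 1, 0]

y[n] = sum_k x[k]*h[n-k]. Output length = len(x) + len(h) - 1 = 3 + 4 - 1 = 6.
y[0] = -2*-2 = 4
y[1] = -3*-2 + -2*0 = 6
y[2] = -2*-2 + -3*0 + -2*1 = 2
y[3] = -2*0 + -3*1 + -2*0 = -3
y[4] = -2*1 + -3*0 = -2
y[5] = -2*0 = 0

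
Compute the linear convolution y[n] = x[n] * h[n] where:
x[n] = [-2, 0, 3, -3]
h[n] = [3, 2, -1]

y[n] = sum_k x[k]*h[n-k]. Output length = len(x) + len(h) - 1 = 4 + 3 - 1 = 6.
y[0] = -2*3 = -6
y[1] = 0*3 + -2*2 = -4
y[2] = 3*3 + 0*2 + -2*-1 = 11
y[3] = -3*3 + 3*2 + 0*-1 = -3
y[4] = -3*2 + 3*-1 = -9
y[5] = -3*-1 = 3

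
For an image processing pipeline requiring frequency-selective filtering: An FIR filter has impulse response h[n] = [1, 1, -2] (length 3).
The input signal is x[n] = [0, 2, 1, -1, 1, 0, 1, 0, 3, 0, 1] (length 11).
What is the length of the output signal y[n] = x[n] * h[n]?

For linear convolution, the output length is:
len(y) = len(x) + len(h) - 1 = 11 + 3 - 1 = 13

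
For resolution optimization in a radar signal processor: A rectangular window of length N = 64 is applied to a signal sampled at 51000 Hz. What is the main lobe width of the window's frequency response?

For a rectangular window of length N,
the main lobe width in frequency is 2*f_s/N.
= 2*51000/64 = 6375/4 Hz
This determines the minimum frequency separation for resolving two sinusoids.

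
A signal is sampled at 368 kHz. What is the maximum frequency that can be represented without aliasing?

The maximum frequency that can be represented without aliasing
is the Nyquist frequency: f_max = f_s / 2 = 368 kHz / 2 = 184 kHz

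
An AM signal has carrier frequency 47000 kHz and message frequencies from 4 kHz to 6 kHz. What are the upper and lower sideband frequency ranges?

Upper sideband (USB) = fc + [fm_low, fm_high] = 47000 + [4, 6] = [47004, 47006] kHz
Lower sideband (LSB) = fc - [fm_high, fm_low] = 47000 - [6, 4] = [46994, 46996] kHz
Total occupied spectrum: 46994 kHz to 47006 kHz (plus carrier at 47000 kHz)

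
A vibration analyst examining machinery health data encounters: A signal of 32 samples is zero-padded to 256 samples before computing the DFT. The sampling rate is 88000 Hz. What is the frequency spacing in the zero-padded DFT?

Original DFT: N = 32, resolution = f_s/N = 88000/32 = 2750 Hz
Zero-padded DFT: N = 256, resolution = f_s/N = 88000/256 = 1375/4 Hz
Zero-padding interpolates the spectrum (finer frequency grid)
but does NOT improve the true spectral resolution (ability to resolve close frequencies).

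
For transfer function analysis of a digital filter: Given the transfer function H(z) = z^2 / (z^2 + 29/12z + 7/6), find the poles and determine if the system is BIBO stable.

Poles are roots of the denominator: z^2 + 29/12z + 7/6 = 0.
Quadratic formula: z = [-(29/12) +/- sqrt((29/12)^2 - 4*(7/6))] / 2
Discriminant = 841/144 - 14/3 = 169/144; sqrt = 13/12.
z = (-29/12 +/- 13/12) / 2 => z = -2/3 or z = -7/4.
|p1| = 7/4, |p2| = 2/3.
For BIBO stability, all poles must lie inside the unit circle (|p| < 1).
System is UNSTABLE since at least one |p| >= 1.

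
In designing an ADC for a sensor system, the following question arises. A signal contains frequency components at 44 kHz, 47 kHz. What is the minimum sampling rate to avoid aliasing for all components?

The highest frequency component is f_max = 47 kHz.
Nyquist rate = 2 * f_max = 2 * 47 kHz = 94 kHz.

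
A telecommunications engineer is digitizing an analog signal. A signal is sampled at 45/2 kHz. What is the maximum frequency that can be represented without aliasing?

The maximum frequency that can be represented without aliasing
is the Nyquist frequency: f_max = f_s / 2 = 45/2 kHz / 2 = 45/4 kHz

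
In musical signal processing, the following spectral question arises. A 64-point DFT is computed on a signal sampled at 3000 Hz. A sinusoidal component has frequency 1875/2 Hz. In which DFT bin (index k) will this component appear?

DFT frequency resolution = f_s/N = 3000/64 = 375/8 Hz
Bin index k = f_signal / resolution = 1875/2 / 375/8 = 20
The signal frequency 1875/2 Hz falls in DFT bin k = 20.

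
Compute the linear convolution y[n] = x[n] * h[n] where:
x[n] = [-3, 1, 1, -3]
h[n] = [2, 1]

y[n] = sum_k x[k]*h[n-k]. Output length = len(x) + len(h) - 1 = 4 + 2 - 1 = 5.
y[0] = -3*2 = -6
y[1] = 1*2 + -3*1 = -1
y[2] = 1*2 + 1*1 = 3
y[3] = -3*2 + 1*1 = -5
y[4] = -3*1 = -3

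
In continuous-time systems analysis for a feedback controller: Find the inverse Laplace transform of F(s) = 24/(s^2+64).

Standard pair: w/(s^2+w^2) <-> sin(wt)*u(t)
Recognize w^2 = 64, so w = 8; numerator 24 = 3*8.
f(t) = 3*sin(8t)*u(t)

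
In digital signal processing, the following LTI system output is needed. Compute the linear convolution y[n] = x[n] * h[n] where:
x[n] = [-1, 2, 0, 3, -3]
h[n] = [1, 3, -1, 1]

y[n] = sum_k x[k]*h[n-k]. Output length = len(x) + len(h) - 1 = 5 + 4 - 1 = 8.
y[0] = -1*1 = -1
y[1] = 2*1 + -1*3 = -1
y[2] = 0*1 + 2*3 + -1*-1 = 7
y[3] = 3*1 + 0*3 + 2*-1 + -1*1 = 0
y[4] = -3*1 + 3*3 + 0*-1 + 2*1 = 8
y[5] = -3*3 + 3*-1 + 0*1 = -12
y[6] = -3*-1 + 3*1 = 6
y[7] = -3*1 = -3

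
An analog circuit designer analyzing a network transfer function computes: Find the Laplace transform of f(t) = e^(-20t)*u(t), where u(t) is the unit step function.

Standard Laplace transform pair:
e^(-at)*u(t) <-> 1/(s+a)
With a = 20: L{e^(-20t)*u(t)} = 1/(s+20), ROC: Re(s) > -20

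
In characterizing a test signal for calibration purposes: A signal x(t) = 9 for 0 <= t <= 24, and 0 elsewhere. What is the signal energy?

Energy = integral of |x(t)|^2 dt over the signal duration
= 9^2 * 24 = 81 * 24 = 1944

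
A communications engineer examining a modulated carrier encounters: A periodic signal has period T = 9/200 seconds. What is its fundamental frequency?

The fundamental frequency is the reciprocal of the period.
f = 1/T = 1/(9/200) = 200/9 Hz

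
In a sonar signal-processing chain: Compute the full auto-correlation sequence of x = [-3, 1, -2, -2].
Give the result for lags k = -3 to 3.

r_xx[k] = sum_m x[m]*x[m+k], indexed from 0, for k = -3 to 3:
  r_xx[-3] = x[3]*x[0] = 6
  r_xx[-2] = x[2]*x[0] + x[3]*x[1] = 4
  r_xx[-1] = x[1]*x[0] + x[2]*x[1] + x[3]*x[2] = -1
  r_xx[0] = x[0]*x[0] + x[1]*x[1] + x[2]*x[2] + x[3]*x[3] = 18
  r_xx[1] = x[0]*x[1] + x[1]*x[2] + x[2]*x[3] = -1
  r_xx[2] = x[0]*x[2] + x[1]*x[3] = 4
  r_xx[3] = x[0]*x[3] = 6
r_xx = [6, 4, -1, 18, -1, 4, 6]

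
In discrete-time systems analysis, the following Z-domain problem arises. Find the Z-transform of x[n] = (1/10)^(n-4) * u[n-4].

Time-shifting property: if X(z) = Z{x[n]}, then Z{x[n-d]} = z^(-d) * X(z)
X(z) = z/(z - 1/10) for x[n] = (1/10)^n * u[n]
Z{x[n-4]} = z^(-4) * z/(z - 1/10) = z^(-3)/(z - 1/10)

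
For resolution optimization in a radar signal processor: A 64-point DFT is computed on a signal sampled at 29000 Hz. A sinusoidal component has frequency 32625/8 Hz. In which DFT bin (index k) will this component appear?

DFT frequency resolution = f_s/N = 29000/64 = 3625/8 Hz
Bin index k = f_signal / resolution = 32625/8 / 3625/8 = 9
The signal frequency 32625/8 Hz falls in DFT bin k = 9.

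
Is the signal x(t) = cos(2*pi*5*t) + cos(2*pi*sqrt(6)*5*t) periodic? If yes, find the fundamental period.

f1 = 5 Hz, f2 = 5*sqrt(6) Hz
Ratio f2/f1 = sqrt(6), which is irrational.
Since the frequency ratio is irrational, no common period exists.
The signal is not periodic.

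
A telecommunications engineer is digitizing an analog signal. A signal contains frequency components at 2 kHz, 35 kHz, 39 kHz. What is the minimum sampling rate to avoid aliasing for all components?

The highest frequency component is f_max = 39 kHz.
Nyquist rate = 2 * f_max = 2 * 39 kHz = 78 kHz.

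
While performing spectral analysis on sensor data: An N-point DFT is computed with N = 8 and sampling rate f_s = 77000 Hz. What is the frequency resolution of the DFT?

DFT frequency resolution = f_s / N
= 77000 / 8 = 9625 Hz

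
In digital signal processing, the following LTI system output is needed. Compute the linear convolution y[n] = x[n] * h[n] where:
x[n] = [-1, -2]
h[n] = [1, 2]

y[n] = sum_k x[k]*h[n-k]. Output length = len(x) + len(h) - 1 = 2 + 2 - 1 = 3.
y[0] = -1*1 = -1
y[1] = -2*1 + -1*2 = -4
y[2] = -2*2 = -4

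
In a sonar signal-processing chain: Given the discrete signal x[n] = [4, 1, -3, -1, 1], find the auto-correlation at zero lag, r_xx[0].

The auto-correlation at zero lag r_xx[0] equals the signal energy.
r_xx[0] = sum of x[n]^2 = 4^2 + 1^2 + (-3)^2 + (-1)^2 + 1^2
= 16 + 1 + 9 + 1 + 1 = 28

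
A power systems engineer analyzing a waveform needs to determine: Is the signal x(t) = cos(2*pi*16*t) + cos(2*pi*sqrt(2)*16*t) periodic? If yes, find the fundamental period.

f1 = 16 Hz, f2 = 16*sqrt(2) Hz
Ratio f2/f1 = sqrt(2), which is irrational.
Since the frequency ratio is irrational, no common period exists.
The signal is not periodic.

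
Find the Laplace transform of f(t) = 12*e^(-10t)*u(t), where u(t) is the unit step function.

Standard Laplace transform pair:
e^(-at)*u(t) <-> 1/(s+a)
With a = 10: L{12*e^(-10t)*u(t)} = 12/(s+10), ROC: Re(s) > -10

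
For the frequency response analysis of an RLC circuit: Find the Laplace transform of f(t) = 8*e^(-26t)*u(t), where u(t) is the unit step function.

Standard Laplace transform pair:
e^(-at)*u(t) <-> 1/(s+a)
With a = 26: L{8*e^(-26t)*u(t)} = 8/(s+26), ROC: Re(s) > -26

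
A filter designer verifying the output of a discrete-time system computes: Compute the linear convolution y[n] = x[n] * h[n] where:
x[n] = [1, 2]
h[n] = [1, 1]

y[n] = sum_k x[k]*h[n-k]. Output length = len(x) + len(h) - 1 = 2 + 2 - 1 = 3.
y[0] = 1*1 = 1
y[1] = 2*1 + 1*1 = 3
y[2] = 2*1 = 2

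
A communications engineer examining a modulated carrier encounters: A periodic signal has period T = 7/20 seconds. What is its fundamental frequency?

The fundamental frequency is the reciprocal of the period.
f = 1/T = 1/(7/20) = 20/7 Hz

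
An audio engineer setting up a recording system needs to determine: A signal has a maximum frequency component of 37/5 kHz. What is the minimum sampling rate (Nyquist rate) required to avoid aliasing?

By the Nyquist-Shannon sampling theorem,
the minimum sampling rate (Nyquist rate) must be at least 2 * f_max.
Nyquist rate = 2 * 37/5 kHz = 74/5 kHz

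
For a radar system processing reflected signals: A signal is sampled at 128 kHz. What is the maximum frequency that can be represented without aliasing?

The maximum frequency that can be represented without aliasing
is the Nyquist frequency: f_max = f_s / 2 = 128 kHz / 2 = 64 kHz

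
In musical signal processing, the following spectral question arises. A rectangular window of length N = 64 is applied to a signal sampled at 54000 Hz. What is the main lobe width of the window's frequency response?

For a rectangular window of length N,
the main lobe width in frequency is 2*f_s/N.
= 2*54000/64 = 3375/2 Hz
This determines the minimum frequency separation for resolving two sinusoids.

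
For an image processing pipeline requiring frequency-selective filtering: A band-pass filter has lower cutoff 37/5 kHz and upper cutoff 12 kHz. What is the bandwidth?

Bandwidth = f_high - f_low
= 12 kHz - 37/5 kHz = 23/5 kHz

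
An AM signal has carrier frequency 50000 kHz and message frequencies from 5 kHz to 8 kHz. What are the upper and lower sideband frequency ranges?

Upper sideband (USB) = fc + [fm_low, fm_high] = 50000 + [5, 8] = [50005, 50008] kHz
Lower sideband (LSB) = fc - [fm_high, fm_low] = 50000 - [8, 5] = [49992, 49995] kHz
Total occupied spectrum: 49992 kHz to 50008 kHz (plus carrier at 50000 kHz)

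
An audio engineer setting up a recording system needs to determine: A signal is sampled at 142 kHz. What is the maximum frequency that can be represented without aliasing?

The maximum frequency that can be represented without aliasing
is the Nyquist frequency: f_max = f_s / 2 = 142 kHz / 2 = 71 kHz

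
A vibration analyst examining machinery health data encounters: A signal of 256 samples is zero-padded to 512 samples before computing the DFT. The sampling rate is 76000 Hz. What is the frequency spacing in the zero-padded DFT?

Original DFT: N = 256, resolution = f_s/N = 76000/256 = 2375/8 Hz
Zero-padded DFT: N = 512, resolution = f_s/N = 76000/512 = 2375/16 Hz
Zero-padding interpolates the spectrum (finer frequency grid)
but does NOT improve the true spectral resolution (ability to resolve close frequencies).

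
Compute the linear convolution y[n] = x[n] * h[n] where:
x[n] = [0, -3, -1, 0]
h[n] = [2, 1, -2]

y[n] = sum_k x[k]*h[n-k]. Output length = len(x) + len(h) - 1 = 4 + 3 - 1 = 6.
y[0] = 0*2 = 0
y[1] = -3*2 + 0*1 = -6
y[2] = -1*2 + -3*1 + 0*-2 = -5
y[3] = 0*2 + -1*1 + -3*-2 = 5
y[4] = 0*1 + -1*-2 = 2
y[5] = 0*-2 = 0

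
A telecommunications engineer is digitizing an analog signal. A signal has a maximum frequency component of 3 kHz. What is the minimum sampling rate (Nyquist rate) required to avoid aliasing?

By the Nyquist-Shannon sampling theorem,
the minimum sampling rate (Nyquist rate) must be at least 2 * f_max.
Nyquist rate = 2 * 3 kHz = 6 kHz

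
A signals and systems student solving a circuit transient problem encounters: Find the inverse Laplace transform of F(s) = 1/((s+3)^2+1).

Standard pair: w/((s+a)^2+w^2) <-> e^(-at)*sin(wt)*u(t)
With a=3, w=1: f(t) = e^(-3t)*sin(t)*u(t)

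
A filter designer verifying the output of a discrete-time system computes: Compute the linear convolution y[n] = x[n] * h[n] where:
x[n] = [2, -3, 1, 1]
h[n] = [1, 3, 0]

y[n] = sum_k x[k]*h[n-k]. Output length = len(x) + len(h) - 1 = 4 + 3 - 1 = 6.
y[0] = 2*1 = 2
y[1] = -3*1 + 2*3 = 3
y[2] = 1*1 + -3*3 + 2*0 = -8
y[3] = 1*1 + 1*3 + -3*0 = 4
y[4] = 1*3 + 1*0 = 3
y[5] = 1*0 = 0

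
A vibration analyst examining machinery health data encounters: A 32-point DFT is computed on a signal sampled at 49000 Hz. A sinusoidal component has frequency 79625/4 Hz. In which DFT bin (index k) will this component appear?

DFT frequency resolution = f_s/N = 49000/32 = 6125/4 Hz
Bin index k = f_signal / resolution = 79625/4 / 6125/4 = 13
The signal frequency 79625/4 Hz falls in DFT bin k = 13.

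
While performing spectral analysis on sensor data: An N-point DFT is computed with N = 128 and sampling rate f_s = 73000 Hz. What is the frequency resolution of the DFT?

DFT frequency resolution = f_s / N
= 73000 / 128 = 9125/16 Hz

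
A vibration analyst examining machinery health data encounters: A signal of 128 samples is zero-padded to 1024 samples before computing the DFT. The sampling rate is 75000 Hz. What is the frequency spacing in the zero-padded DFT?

Original DFT: N = 128, resolution = f_s/N = 75000/128 = 9375/16 Hz
Zero-padded DFT: N = 1024, resolution = f_s/N = 75000/1024 = 9375/128 Hz
Zero-padding interpolates the spectrum (finer frequency grid)
but does NOT improve the true spectral resolution (ability to resolve close frequencies).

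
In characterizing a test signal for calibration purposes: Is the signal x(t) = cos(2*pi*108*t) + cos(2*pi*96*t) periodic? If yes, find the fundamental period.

f1 = 108 Hz, f2 = 96 Hz
Period T1 = 1/108, T2 = 1/96
Ratio T1/T2 = 96/108, which is rational.
The signal is periodic with fundamental period T = 1/GCD(108,96) = 1/12 s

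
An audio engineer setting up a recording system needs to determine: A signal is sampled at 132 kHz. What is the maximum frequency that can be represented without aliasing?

The maximum frequency that can be represented without aliasing
is the Nyquist frequency: f_max = f_s / 2 = 132 kHz / 2 = 66 kHz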